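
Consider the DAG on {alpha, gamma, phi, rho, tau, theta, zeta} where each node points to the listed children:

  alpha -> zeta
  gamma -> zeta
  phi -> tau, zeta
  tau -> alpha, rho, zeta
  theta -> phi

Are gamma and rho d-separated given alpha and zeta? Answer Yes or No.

Enumerating the 3 paths from gamma to rho and testing each for blocking by {alpha, zeta}:
Path 1: gamma → zeta ← alpha ← tau → rho
  alpha is a chain here and alpha is conditioned on, so the path is blocked at alpha.
Path 2: gamma → zeta ← tau → rho
  zeta is a collider and zeta is conditioned on, which opens it; tau is a fork and tau is not conditioned on — no node blocks this path, so it is active.
Path 3: gamma → zeta ← phi → tau → rho
  zeta is a collider and zeta is conditioned on, which opens it; phi is a fork and phi is not conditioned on; tau is a chain and tau is not conditioned on — no node blocks this path, so it is active.
Because an active path exists, gamma and rho are not d-separated.

No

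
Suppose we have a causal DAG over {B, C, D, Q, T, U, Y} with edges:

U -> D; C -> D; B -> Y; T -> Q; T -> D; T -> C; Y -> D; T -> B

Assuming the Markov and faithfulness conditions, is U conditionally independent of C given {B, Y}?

Yes

There are 3 undirected paths between U and C; checking each against the conditioning set {B, Y}:
Path 1: U → D ← C
  D is a collider here and neither D nor any of its descendants is conditioned on, so the collider stays closed — the path is blocked at D.
Path 2: U → D ← Y ← B ← T → C
  D is a collider here and neither D nor any of its descendants is conditioned on, so the collider stays closed — the path is blocked at D.
Path 3: U → D ← T → C
  D is a collider here and neither D nor any of its descendants is conditioned on, so the collider stays closed — the path is blocked at D.
All paths are blocked; U ⊥ C | {B, Y} holds.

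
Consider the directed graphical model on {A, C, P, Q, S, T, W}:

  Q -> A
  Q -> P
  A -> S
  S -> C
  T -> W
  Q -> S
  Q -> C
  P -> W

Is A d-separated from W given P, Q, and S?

There are 3 undirected paths between A and W; checking each against the conditioning set {P, Q, S}:
Path 1: A ← Q → P → W
  Q is a fork here and Q is conditioned on, so the path is blocked at Q.
Path 2: A → S ← Q → P → W
  Q is a fork here and Q is conditioned on, so the path is blocked at Q.
Path 3: A → S → C ← Q → P → W
  S is a chain here and S is conditioned on, so the path is blocked at S.
Since every path is blocked, d-separation holds.

Yes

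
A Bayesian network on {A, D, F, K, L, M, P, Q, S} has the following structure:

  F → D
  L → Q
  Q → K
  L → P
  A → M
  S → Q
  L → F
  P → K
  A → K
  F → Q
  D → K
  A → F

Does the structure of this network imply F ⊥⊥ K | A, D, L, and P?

There are 6 undirected paths between F and K; checking each against the conditioning set {A, D, L, P}:
Path 1: F ← L → Q → K
  L is a fork here and L is conditioned on, so the path is blocked at L.
Path 2: F ← L → P → K
  L is a fork here and L is conditioned on, so the path is blocked at L.
Path 3: F → D → K
  D is a chain here and D is conditioned on, so the path is blocked at D.
Path 4: F ← A → K
  A is a fork here and A is conditioned on, so the path is blocked at A.
Path 5: F → Q ← L → P → K
  Q is a collider here and neither Q nor any of its descendants is conditioned on, so the collider stays closed — the path is blocked at Q.
Path 6: F → Q → K
  Q is a chain and Q is not conditioned on — no node blocks this path, so it is active.
Since the path F → Q → K is active, F and K are not d-separated given {A, D, L, P}.

No — F and K are not d-separated given {A, D, L, P}.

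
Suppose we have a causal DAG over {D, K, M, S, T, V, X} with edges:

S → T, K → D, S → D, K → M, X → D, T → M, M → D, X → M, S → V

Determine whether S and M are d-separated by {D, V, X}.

Enumerating the 4 paths from S to M and testing each for blocking by {D, V, X}:
  1. S → D ← M — D:collider[open] ⇒ active
  2. S → D ← X → M — D:collider[open]; X:fork[blocks] ⇒ blocked
  3. S → D ← K → M — D:collider[open]; K:fork[open] ⇒ active
  4. S → T → M — T:chain[open] ⇒ active
At least one path is unblocked, so d-separation fails.

No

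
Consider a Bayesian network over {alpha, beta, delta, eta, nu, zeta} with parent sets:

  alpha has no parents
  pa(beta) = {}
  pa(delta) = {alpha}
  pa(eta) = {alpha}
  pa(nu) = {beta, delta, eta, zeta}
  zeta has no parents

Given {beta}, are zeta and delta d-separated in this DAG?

2 paths connect zeta and delta; each must be blocked for d-separation to hold:
  1. zeta → nu ← delta — nu:collider[blocks] ⇒ blocked
  2. zeta → nu ← eta ← alpha → delta — nu:collider[blocks]; eta:chain[open]; alpha:fork[open] ⇒ blocked
All paths are blocked; zeta ⊥ delta | {beta} holds.

Yes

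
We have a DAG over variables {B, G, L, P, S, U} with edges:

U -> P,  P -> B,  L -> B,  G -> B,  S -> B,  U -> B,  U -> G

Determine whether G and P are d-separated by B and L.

No

Enumerating the 4 paths from G to P and testing each for blocking by {B, L}:
  1. G → B ← U → P — B:collider[open]; U:fork[open] ⇒ active
  2. G → B ← P — B:collider[open] ⇒ active
  3. G ← U → B ← P — U:fork[open]; B:collider[open] ⇒ active
  4. G ← U → P — U:fork[open] ⇒ active
At least one path is unblocked, so d-separation fails.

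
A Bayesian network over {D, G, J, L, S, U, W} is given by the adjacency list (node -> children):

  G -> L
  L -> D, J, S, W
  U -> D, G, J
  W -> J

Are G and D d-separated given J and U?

6 paths connect G and D; each must be blocked for d-separation to hold:
Path 1: G ← U → D
  U is a fork here and U is conditioned on, so the path is blocked at U.
Path 2: G ← U → J ← L → D
  U is a fork here and U is conditioned on, so the path is blocked at U.
Path 3: G ← U → J ← W ← L → D
  U is a fork here and U is conditioned on, so the path is blocked at U.
Path 4: G → L → D
  L is a chain and L is not conditioned on — no node blocks this path, so it is active.
Path 5: G → L → J ← U → D
  U is a fork here and U is conditioned on, so the path is blocked at U.
Path 6: G → L → W → J ← U → D
  U is a fork here and U is conditioned on, so the path is blocked at U.
At least one path is unblocked, so d-separation fails.

No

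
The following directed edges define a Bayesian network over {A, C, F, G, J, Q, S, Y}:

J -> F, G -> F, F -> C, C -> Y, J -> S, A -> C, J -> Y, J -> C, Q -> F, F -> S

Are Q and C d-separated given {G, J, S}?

No

Enumerating the 5 paths from Q to C and testing each for blocking by {G, J, S}:
Path 1: Q → F → C
  F is a chain and F is not conditioned on — no node blocks this path, so it is active.
Path 2: Q → F ← J → Y ← C
  J is a fork here and J is conditioned on, so the path is blocked at J.
Path 3: Q → F ← J → C
  J is a fork here and J is conditioned on, so the path is blocked at J.
Path 4: Q → F → S ← J → Y ← C
  J is a fork here and J is conditioned on, so the path is blocked at J.
Path 5: Q → F → S ← J → C
  J is a fork here and J is conditioned on, so the path is blocked at J.
Since the path Q → F → C is active, Q and C are not d-separated given {G, J, S}.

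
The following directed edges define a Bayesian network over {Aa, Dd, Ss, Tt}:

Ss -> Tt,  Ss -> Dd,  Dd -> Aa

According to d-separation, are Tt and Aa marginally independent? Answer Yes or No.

The only undirected path from Tt to Aa is:
  1. Tt ← Ss → Dd → Aa — Ss:fork[open]; Dd:chain[open] ⇒ active
At least one path is unblocked, so d-separation fails.

No — Tt and Aa are not d-separated given ∅.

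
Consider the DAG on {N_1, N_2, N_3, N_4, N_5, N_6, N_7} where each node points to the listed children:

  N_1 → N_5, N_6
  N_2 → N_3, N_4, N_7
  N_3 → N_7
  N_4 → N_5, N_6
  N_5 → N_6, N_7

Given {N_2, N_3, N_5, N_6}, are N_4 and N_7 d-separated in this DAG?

Yes

There are 5 undirected paths between N_4 and N_7; checking each against the conditioning set {N_2, N_3, N_5, N_6}:
Path 1: N_4 ← N_2 → N_3 → N_7
  N_2 is a fork here and N_2 is conditioned on, so the path is blocked at N_2.
Path 2: N_4 ← N_2 → N_7
  N_2 is a fork here and N_2 is conditioned on, so the path is blocked at N_2.
Path 3: N_4 → N_6 ← N_1 → N_5 → N_7
  N_5 is a chain here and N_5 is conditioned on, so the path is blocked at N_5.
Path 4: N_4 → N_6 ← N_5 → N_7
  N_5 is a fork here and N_5 is conditioned on, so the path is blocked at N_5.
Path 5: N_4 → N_5 → N_7
  N_5 is a chain here and N_5 is conditioned on, so the path is blocked at N_5.
Every path is blocked, so N_4 and N_7 are d-separated given {N_2, N_3, N_5, N_6}.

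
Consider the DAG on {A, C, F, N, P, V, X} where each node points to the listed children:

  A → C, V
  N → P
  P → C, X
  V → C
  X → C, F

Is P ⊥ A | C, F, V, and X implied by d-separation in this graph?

Enumerating the 4 paths from P to A and testing each for blocking by {C, F, V, X}:
  1. P → C ← A — C:collider[open] ⇒ active
  2. P → C ← V ← A — C:collider[open]; V:chain[blocks] ⇒ blocked
  3. P → X → C ← A — X:chain[blocks]; C:collider[open] ⇒ blocked
  4. P → X → C ← V ← A — X:chain[blocks]; C:collider[open]; V:chain[blocks] ⇒ blocked
Because an active path exists, P and A are not d-separated.

No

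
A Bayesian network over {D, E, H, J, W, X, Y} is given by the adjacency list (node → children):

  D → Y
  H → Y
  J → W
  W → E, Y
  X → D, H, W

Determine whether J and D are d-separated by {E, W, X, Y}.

Yes

Enumerating the 4 paths from J to D and testing each for blocking by {E, W, X, Y}:
Path 1: J → W ← X → H → Y ← D
  X is a fork here and X is conditioned on, so the path is blocked at X.
Path 2: J → W ← X → D
  X is a fork here and X is conditioned on, so the path is blocked at X.
Path 3: J → W → Y ← H ← X → D
  W is a chain here and W is conditioned on, so the path is blocked at W.
Path 4: J → W → Y ← D
  W is a chain here and W is conditioned on, so the path is blocked at W.
Every path is blocked, so J and D are d-separated given {E, W, X, Y}.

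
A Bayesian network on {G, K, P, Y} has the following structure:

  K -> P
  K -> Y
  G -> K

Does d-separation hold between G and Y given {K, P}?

Yes

There is one path between G and Y:
Path 1: G → K → Y
  K is a chain here and K is conditioned on, so the path is blocked at K.
Every path is blocked, so G and Y are d-separated given {K, P}.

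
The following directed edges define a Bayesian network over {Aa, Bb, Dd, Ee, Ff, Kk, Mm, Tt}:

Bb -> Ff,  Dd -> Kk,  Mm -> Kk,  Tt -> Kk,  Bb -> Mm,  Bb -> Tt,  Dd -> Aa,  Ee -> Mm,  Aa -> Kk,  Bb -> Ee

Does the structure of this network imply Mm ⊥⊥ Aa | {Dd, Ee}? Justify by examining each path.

There are 6 undirected paths between Mm and Aa; checking each against the conditioning set {Dd, Ee}:
  1. Mm ← Bb → Tt → Kk ← Aa — Bb:fork[open]; Tt:chain[open]; Kk:collider[blocks] ⇒ blocked
  2. Mm ← Bb → Tt → Kk ← Dd → Aa — Bb:fork[open]; Tt:chain[open]; Kk:collider[blocks]; Dd:fork[blocks] ⇒ blocked
  3. Mm ← Ee ← Bb → Tt → Kk ← Aa — Ee:chain[blocks]; Bb:fork[open]; Tt:chain[open]; Kk:collider[blocks] ⇒ blocked
  4. Mm ← Ee ← Bb → Tt → Kk ← Dd → Aa — Ee:chain[blocks]; Bb:fork[open]; Tt:chain[open]; Kk:collider[blocks]; Dd:fork[blocks] ⇒ blocked
  5. Mm → Kk ← Aa — Kk:collider[blocks] ⇒ blocked
  6. Mm → Kk ← Dd → Aa — Kk:collider[blocks]; Dd:fork[blocks] ⇒ blocked
Since every path is blocked, d-separation holds.

Yes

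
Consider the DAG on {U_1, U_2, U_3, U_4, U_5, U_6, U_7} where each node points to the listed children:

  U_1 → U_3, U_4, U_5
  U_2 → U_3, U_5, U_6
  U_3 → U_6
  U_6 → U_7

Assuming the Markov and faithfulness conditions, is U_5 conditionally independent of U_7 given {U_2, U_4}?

Enumerating the 4 paths from U_5 to U_7 and testing each for blocking by {U_2, U_4}:
Path 1: U_5 ← U_1 → U_3 ← U_2 → U_6 → U_7
  U_3 is a collider here and neither U_3 nor any of its descendants is conditioned on, so the collider stays closed — the path is blocked at U_3.
Path 2: U_5 ← U_1 → U_3 → U_6 → U_7
  U_1 is a fork and U_1 is not conditioned on; U_3 is a chain and U_3 is not conditioned on; U_6 is a chain and U_6 is not conditioned on — no node blocks this path, so it is active.
Path 3: U_5 ← U_2 → U_3 → U_6 → U_7
  U_2 is a fork here and U_2 is conditioned on, so the path is blocked at U_2.
Path 4: U_5 ← U_2 → U_6 → U_7
  U_2 is a fork here and U_2 is conditioned on, so the path is blocked at U_2.
At least one path is unblocked, so d-separation fails.

No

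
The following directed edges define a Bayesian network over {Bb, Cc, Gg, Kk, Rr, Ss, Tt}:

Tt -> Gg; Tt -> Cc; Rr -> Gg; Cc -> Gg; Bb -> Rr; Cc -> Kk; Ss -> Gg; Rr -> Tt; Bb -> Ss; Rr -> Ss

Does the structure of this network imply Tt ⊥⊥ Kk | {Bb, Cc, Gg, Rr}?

Yes

Enumerating the 5 paths from Tt to Kk and testing each for blocking by {Bb, Cc, Gg, Rr}:
Path 1: Tt → Cc → Kk
  Cc is a chain here and Cc is conditioned on, so the path is blocked at Cc.
Path 2: Tt ← Rr → Ss → Gg ← Cc → Kk
  Rr is a fork here and Rr is conditioned on, so the path is blocked at Rr.
Path 3: Tt ← Rr → Gg ← Cc → Kk
  Rr is a fork here and Rr is conditioned on, so the path is blocked at Rr.
Path 4: Tt ← Rr ← Bb → Ss → Gg ← Cc → Kk
  Rr is a chain here and Rr is conditioned on, so the path is blocked at Rr.
Path 5: Tt → Gg ← Cc → Kk
  Cc is a fork here and Cc is conditioned on, so the path is blocked at Cc.
Every path is blocked, so Tt and Kk are d-separated given {Bb, Cc, Gg, Rr}.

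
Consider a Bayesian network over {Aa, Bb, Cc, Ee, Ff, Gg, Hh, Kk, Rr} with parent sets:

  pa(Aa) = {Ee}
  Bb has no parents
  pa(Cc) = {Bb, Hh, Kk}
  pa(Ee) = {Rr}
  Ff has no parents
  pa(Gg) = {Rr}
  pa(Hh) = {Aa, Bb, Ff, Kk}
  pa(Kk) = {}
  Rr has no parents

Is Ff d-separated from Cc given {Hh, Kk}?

3 paths connect Ff and Cc; each must be blocked for d-separation to hold:
Path 1: Ff → Hh → Cc
  Hh is a chain here and Hh is conditioned on, so the path is blocked at Hh.
Path 2: Ff → Hh ← Kk → Cc
  Kk is a fork here and Kk is conditioned on, so the path is blocked at Kk.
Path 3: Ff → Hh ← Bb → Cc
  Hh is a collider and Hh is conditioned on, which opens it; Bb is a fork and Bb is not conditioned on — no node blocks this path, so it is active.
Since the path Ff → Hh ← Bb → Cc is active, Ff and Cc are not d-separated given {Hh, Kk}.

No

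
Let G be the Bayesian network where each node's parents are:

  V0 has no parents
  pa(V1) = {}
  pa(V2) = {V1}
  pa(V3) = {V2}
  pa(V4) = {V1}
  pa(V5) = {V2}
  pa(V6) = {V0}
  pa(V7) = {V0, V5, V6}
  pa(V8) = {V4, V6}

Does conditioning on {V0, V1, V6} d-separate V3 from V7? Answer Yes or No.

No

We examine all 3 paths between V3 and V7:
Path 1: V3 ← V2 ← V1 → V4 → V8 ← V6 ← V0 → V7
  V1 is a fork here and V1 is conditioned on, so the path is blocked at V1.
Path 2: V3 ← V2 ← V1 → V4 → V8 ← V6 → V7
  V1 is a fork here and V1 is conditioned on, so the path is blocked at V1.
Path 3: V3 ← V2 → V5 → V7
  V2 is a fork and V2 is not conditioned on; V5 is a chain and V5 is not conditioned on — no node blocks this path, so it is active.
Because an active path exists, V3 and V7 are not d-separated.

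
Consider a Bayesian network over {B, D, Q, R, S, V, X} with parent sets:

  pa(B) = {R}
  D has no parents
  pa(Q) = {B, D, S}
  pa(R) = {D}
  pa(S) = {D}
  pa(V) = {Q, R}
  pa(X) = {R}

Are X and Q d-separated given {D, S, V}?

We examine all 4 paths between X and Q:
Path 1: X ← R ← D → S → Q
  D is a fork here and D is conditioned on, so the path is blocked at D.
Path 2: X ← R ← D → Q
  D is a fork here and D is conditioned on, so the path is blocked at D.
Path 3: X ← R → B → Q
  R is a fork and R is not conditioned on; B is a chain and B is not conditioned on — no node blocks this path, so it is active.
Path 4: X ← R → V ← Q
  R is a fork and R is not conditioned on; V is a collider and V is conditioned on, which opens it — no node blocks this path, so it is active.
Since the path X ← R → B → Q is active, X and Q are not d-separated given {D, S, V}.

No — X and Q are not d-separated given {D, S, V}.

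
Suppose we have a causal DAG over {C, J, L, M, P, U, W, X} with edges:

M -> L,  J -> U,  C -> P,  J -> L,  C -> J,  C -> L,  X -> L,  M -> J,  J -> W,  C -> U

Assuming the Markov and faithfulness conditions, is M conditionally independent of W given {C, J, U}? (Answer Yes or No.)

4 paths connect M and W; each must be blocked for d-separation to hold:
Path 1: M → L ← J → W
  L is a collider here and neither L nor any of its descendants is conditioned on, so the collider stays closed — the path is blocked at L.
Path 2: M → L ← C → U ← J → W
  L is a collider here and neither L nor any of its descendants is conditioned on, so the collider stays closed — the path is blocked at L.
Path 3: M → L ← C → J → W
  L is a collider here and neither L nor any of its descendants is conditioned on, so the collider stays closed — the path is blocked at L.
Path 4: M → J → W
  J is a chain here and J is conditioned on, so the path is blocked at J.
All paths are blocked; M ⊥ W | {C, J, U} holds.

Yes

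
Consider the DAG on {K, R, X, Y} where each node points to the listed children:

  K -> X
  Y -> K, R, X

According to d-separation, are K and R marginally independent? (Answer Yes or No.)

No

2 paths connect K and R; each must be blocked for d-separation to hold:
Path 1: K → X ← Y → R
  X is a collider here and neither X nor any of its descendants is conditioned on, so the collider stays closed — the path is blocked at X.
Path 2: K ← Y → R
  Y is a fork and Y is not conditioned on — no node blocks this path, so it is active.
At least one path is unblocked, so d-separation fails.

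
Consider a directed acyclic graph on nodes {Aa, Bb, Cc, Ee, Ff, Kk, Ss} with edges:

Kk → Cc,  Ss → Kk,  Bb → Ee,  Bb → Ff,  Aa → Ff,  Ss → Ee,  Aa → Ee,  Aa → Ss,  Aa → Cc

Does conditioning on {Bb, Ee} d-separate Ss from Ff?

There are 6 undirected paths between Ss and Ff; checking each against the conditioning set {Bb, Ee}:
Path 1: Ss → Kk → Cc ← Aa → Ff
  Cc is a collider here and neither Cc nor any of its descendants is conditioned on, so the collider stays closed — the path is blocked at Cc.
Path 2: Ss → Kk → Cc ← Aa → Ee ← Bb → Ff
  Cc is a collider here and neither Cc nor any of its descendants is conditioned on, so the collider stays closed — the path is blocked at Cc.
Path 3: Ss → Ee ← Bb → Ff
  Bb is a fork here and Bb is conditioned on, so the path is blocked at Bb.
Path 4: Ss → Ee ← Aa → Ff
  Ee is a collider and Ee is conditioned on, which opens it; Aa is a fork and Aa is not conditioned on — no node blocks this path, so it is active.
Path 5: Ss ← Aa → Ff
  Aa is a fork and Aa is not conditioned on — no node blocks this path, so it is active.
Path 6: Ss ← Aa → Ee ← Bb → Ff
  Bb is a fork here and Bb is conditioned on, so the path is blocked at Bb.
At least one path is unblocked, so d-separation fails.

No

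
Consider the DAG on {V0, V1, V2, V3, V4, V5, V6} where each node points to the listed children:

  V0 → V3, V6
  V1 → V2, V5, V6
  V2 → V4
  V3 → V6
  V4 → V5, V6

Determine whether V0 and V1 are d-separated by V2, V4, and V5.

6 paths connect V0 and V1; each must be blocked for d-separation to hold:
Path 1: V0 → V3 → V6 ← V4 → V5 ← V1
  V6 is a collider here and neither V6 nor any of its descendants is conditioned on, so the collider stays closed — the path is blocked at V6.
Path 2: V0 → V3 → V6 ← V4 ← V2 ← V1
  V6 is a collider here and neither V6 nor any of its descendants is conditioned on, so the collider stays closed — the path is blocked at V6.
Path 3: V0 → V3 → V6 ← V1
  V6 is a collider here and neither V6 nor any of its descendants is conditioned on, so the collider stays closed — the path is blocked at V6.
Path 4: V0 → V6 ← V4 → V5 ← V1
  V6 is a collider here and neither V6 nor any of its descendants is conditioned on, so the collider stays closed — the path is blocked at V6.
Path 5: V0 → V6 ← V4 ← V2 ← V1
  V6 is a collider here and neither V6 nor any of its descendants is conditioned on, so the collider stays closed — the path is blocked at V6.
Path 6: V0 → V6 ← V1
  V6 is a collider here and neither V6 nor any of its descendants is conditioned on, so the collider stays closed — the path is blocked at V6.
Since every path is blocked, d-separation holds.

Yes — V0 and V1 are d-separated given {V2, V4, V5}.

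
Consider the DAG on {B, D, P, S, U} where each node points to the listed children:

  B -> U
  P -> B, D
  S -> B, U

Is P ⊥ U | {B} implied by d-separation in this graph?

2 paths connect P and U; each must be blocked for d-separation to hold:
  1. P → B ← S → U — B:collider[open]; S:fork[open] ⇒ active
  2. P → B → U — B:chain[blocks] ⇒ blocked
At least one path is unblocked, so d-separation fails.

No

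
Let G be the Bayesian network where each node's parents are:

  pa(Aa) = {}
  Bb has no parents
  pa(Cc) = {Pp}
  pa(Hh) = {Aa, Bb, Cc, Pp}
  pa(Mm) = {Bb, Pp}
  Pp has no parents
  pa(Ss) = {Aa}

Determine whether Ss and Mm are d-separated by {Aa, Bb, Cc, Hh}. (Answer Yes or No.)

There are 3 undirected paths between Ss and Mm; checking each against the conditioning set {Aa, Bb, Cc, Hh}:
Path 1: Ss ← Aa → Hh ← Cc ← Pp → Mm
  Aa is a fork here and Aa is conditioned on, so the path is blocked at Aa.
Path 2: Ss ← Aa → Hh ← Bb → Mm
  Aa is a fork here and Aa is conditioned on, so the path is blocked at Aa.
Path 3: Ss ← Aa → Hh ← Pp → Mm
  Aa is a fork here and Aa is conditioned on, so the path is blocked at Aa.
Every path is blocked, so Ss and Mm are d-separated given {Aa, Bb, Cc, Hh}.

Yes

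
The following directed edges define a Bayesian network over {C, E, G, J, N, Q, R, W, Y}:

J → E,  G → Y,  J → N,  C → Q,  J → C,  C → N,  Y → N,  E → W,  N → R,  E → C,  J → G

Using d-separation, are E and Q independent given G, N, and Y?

We examine all 4 paths between E and Q:
  1. E → C → Q — C:chain[open] ⇒ active
  2. E ← J → G → Y → N ← C → Q — J:fork[open]; G:chain[blocks]; Y:chain[blocks]; N:collider[open]; C:fork[open] ⇒ blocked
  3. E ← J → C → Q — J:fork[open]; C:chain[open] ⇒ active
  4. E ← J → N ← C → Q — J:fork[open]; N:collider[open]; C:fork[open] ⇒ active
Because an active path exists, E and Q are not d-separated.

No — E and Q are not d-separated given {G, N, Y}.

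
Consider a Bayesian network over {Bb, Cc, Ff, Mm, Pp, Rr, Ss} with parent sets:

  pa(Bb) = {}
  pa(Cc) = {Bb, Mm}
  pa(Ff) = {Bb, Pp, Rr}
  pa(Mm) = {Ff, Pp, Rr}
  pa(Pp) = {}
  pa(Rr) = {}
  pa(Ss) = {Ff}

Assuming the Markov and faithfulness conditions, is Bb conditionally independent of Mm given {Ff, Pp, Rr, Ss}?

Yes

We examine all 4 paths between Bb and Mm:
Path 1: Bb → Ff ← Pp → Mm
  Pp is a fork here and Pp is conditioned on, so the path is blocked at Pp.
Path 2: Bb → Ff → Mm
  Ff is a chain here and Ff is conditioned on, so the path is blocked at Ff.
Path 3: Bb → Ff ← Rr → Mm
  Rr is a fork here and Rr is conditioned on, so the path is blocked at Rr.
Path 4: Bb → Cc ← Mm
  Cc is a collider here and neither Cc nor any of its descendants is conditioned on, so the collider stays closed — the path is blocked at Cc.
Since every path is blocked, d-separation holds.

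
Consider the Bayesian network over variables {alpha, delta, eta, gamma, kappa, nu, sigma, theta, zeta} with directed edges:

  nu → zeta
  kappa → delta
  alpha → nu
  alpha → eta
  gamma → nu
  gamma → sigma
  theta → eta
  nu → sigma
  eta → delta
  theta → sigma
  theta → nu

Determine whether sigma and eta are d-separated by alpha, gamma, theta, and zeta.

Yes — sigma and eta are d-separated given {alpha, gamma, theta, zeta}.

We examine all 6 paths between sigma and eta:
  1. sigma ← theta → eta — theta:fork[blocks] ⇒ blocked
  2. sigma ← theta → nu ← alpha → eta — theta:fork[blocks]; nu:collider[open]; alpha:fork[blocks] ⇒ blocked
  3. sigma ← nu ← theta → eta — nu:chain[open]; theta:fork[blocks] ⇒ blocked
  4. sigma ← nu ← alpha → eta — nu:chain[open]; alpha:fork[blocks] ⇒ blocked
  5. sigma ← gamma → nu ← theta → eta — gamma:fork[blocks]; nu:collider[open]; theta:fork[blocks] ⇒ blocked
  6. sigma ← gamma → nu ← alpha → eta — gamma:fork[blocks]; nu:collider[open]; alpha:fork[blocks] ⇒ blocked
Every path is blocked, so sigma and eta are d-separated given {alpha, gamma, theta, zeta}.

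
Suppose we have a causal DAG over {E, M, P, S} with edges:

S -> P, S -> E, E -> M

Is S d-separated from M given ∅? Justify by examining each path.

There is one path between S and M:
  1. S → E → M — E:chain[open] ⇒ active
Because an active path exists, S and M are not d-separated.

No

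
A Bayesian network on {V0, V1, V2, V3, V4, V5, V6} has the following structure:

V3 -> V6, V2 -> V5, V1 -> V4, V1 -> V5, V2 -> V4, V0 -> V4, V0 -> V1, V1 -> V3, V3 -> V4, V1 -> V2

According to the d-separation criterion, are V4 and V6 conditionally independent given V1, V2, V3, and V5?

Yes

5 paths connect V4 and V6; each must be blocked for d-separation to hold:
Path 1: V4 ← V0 → V1 → V3 → V6
  V1 is a chain here and V1 is conditioned on, so the path is blocked at V1.
Path 2: V4 ← V3 → V6
  V3 is a fork here and V3 is conditioned on, so the path is blocked at V3.
Path 3: V4 ← V2 → V5 ← V1 → V3 → V6
  V2 is a fork here and V2 is conditioned on, so the path is blocked at V2.
Path 4: V4 ← V2 ← V1 → V3 → V6
  V2 is a chain here and V2 is conditioned on, so the path is blocked at V2.
Path 5: V4 ← V1 → V3 → V6
  V1 is a fork here and V1 is conditioned on, so the path is blocked at V1.
Since every path is blocked, d-separation holds.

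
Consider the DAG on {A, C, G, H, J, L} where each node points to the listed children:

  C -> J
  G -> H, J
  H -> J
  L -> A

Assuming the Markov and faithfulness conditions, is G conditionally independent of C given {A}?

There are 2 undirected paths between G and C; checking each against the conditioning set {A}:
  1. G → J ← C — J:collider[blocks] ⇒ blocked
  2. G → H → J ← C — H:chain[open]; J:collider[blocks] ⇒ blocked
Every path is blocked, so G and C are d-separated given {A}.

Yes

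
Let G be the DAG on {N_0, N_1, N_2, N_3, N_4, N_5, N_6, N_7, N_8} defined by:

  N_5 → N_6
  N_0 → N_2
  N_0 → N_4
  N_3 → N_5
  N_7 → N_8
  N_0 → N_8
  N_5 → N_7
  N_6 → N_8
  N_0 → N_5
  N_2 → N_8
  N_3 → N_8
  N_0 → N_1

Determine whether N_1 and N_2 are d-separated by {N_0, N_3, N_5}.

There are 5 undirected paths between N_1 and N_2; checking each against the conditioning set {N_0, N_3, N_5}:
Path 1: N_1 ← N_0 → N_2
  N_0 is a fork here and N_0 is conditioned on, so the path is blocked at N_0.
Path 2: N_1 ← N_0 → N_5 → N_6 → N_8 ← N_2
  N_0 is a fork here and N_0 is conditioned on, so the path is blocked at N_0.
Path 3: N_1 ← N_0 → N_5 ← N_3 → N_8 ← N_2
  N_0 is a fork here and N_0 is conditioned on, so the path is blocked at N_0.
Path 4: N_1 ← N_0 → N_5 → N_7 → N_8 ← N_2
  N_0 is a fork here and N_0 is conditioned on, so the path is blocked at N_0.
Path 5: N_1 ← N_0 → N_8 ← N_2
  N_0 is a fork here and N_0 is conditioned on, so the path is blocked at N_0.
All paths are blocked; N_1 ⊥ N_2 | {N_0, N_3, N_5} holds.

Yes — N_1 and N_2 are d-separated given {N_0, N_3, N_5}.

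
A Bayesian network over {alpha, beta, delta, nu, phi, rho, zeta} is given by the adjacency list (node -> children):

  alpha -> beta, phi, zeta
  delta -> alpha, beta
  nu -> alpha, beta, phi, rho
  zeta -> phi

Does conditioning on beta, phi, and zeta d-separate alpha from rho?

No

We examine all 5 paths between alpha and rho:
  1. alpha → phi ← nu → rho — phi:collider[open]; nu:fork[open] ⇒ active
  2. alpha ← nu → rho — nu:fork[open] ⇒ active
  3. alpha ← delta → beta ← nu → rho — delta:fork[open]; beta:collider[open]; nu:fork[open] ⇒ active
  4. alpha → zeta → phi ← nu → rho — zeta:chain[blocks]; phi:collider[open]; nu:fork[open] ⇒ blocked
  5. alpha → beta ← nu → rho — beta:collider[open]; nu:fork[open] ⇒ active
At least one path is unblocked, so d-separation fails.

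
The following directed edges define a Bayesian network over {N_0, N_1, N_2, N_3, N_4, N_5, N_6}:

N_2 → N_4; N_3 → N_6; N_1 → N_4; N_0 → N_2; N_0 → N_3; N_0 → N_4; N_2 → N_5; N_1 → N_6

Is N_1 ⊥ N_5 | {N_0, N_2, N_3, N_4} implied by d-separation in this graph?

Yes — N_1 and N_5 are d-separated given {N_0, N_2, N_3, N_4}.

We examine all 4 paths between N_1 and N_5:
  1. N_1 → N_6 ← N_3 ← N_0 → N_2 → N_5 — N_6:collider[blocks]; N_3:chain[blocks]; N_0:fork[blocks]; N_2:chain[blocks] ⇒ blocked
  2. N_1 → N_6 ← N_3 ← N_0 → N_4 ← N_2 → N_5 — N_6:collider[blocks]; N_3:chain[blocks]; N_0:fork[blocks]; N_4:collider[open]; N_2:fork[blocks] ⇒ blocked
  3. N_1 → N_4 ← N_2 → N_5 — N_4:collider[open]; N_2:fork[blocks] ⇒ blocked
  4. N_1 → N_4 ← N_0 → N_2 → N_5 — N_4:collider[open]; N_0:fork[blocks]; N_2:chain[blocks] ⇒ blocked
Every path is blocked, so N_1 and N_5 are d-separated given {N_0, N_2, N_3, N_4}.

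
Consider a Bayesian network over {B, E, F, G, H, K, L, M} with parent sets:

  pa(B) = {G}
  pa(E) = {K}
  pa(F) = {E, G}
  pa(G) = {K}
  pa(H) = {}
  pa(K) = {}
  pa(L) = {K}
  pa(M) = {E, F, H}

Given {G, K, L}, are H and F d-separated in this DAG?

There are 3 undirected paths between H and F; checking each against the conditioning set {G, K, L}:
Path 1: H → M ← F
  M is a collider here and neither M nor any of its descendants is conditioned on, so the collider stays closed — the path is blocked at M.
Path 2: H → M ← E → F
  M is a collider here and neither M nor any of its descendants is conditioned on, so the collider stays closed — the path is blocked at M.
Path 3: H → M ← E ← K → G → F
  M is a collider here and neither M nor any of its descendants is conditioned on, so the collider stays closed — the path is blocked at M.
All paths are blocked; H ⊥ F | {G, K, L} holds.

Yes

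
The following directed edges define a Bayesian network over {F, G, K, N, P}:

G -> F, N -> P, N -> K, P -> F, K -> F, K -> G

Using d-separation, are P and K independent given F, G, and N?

No

There are 3 undirected paths between P and K; checking each against the conditioning set {F, G, N}:
Path 1: P → F ← G ← K
  G is a chain here and G is conditioned on, so the path is blocked at G.
Path 2: P → F ← K
  F is a collider and F is conditioned on, which opens it — no node blocks this path, so it is active.
Path 3: P ← N → K
  N is a fork here and N is conditioned on, so the path is blocked at N.
At least one path is unblocked, so d-separation fails.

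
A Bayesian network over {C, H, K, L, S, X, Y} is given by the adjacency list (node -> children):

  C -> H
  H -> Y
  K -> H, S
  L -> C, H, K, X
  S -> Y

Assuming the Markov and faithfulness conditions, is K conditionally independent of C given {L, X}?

There are 6 undirected paths between K and C; checking each against the conditioning set {L, X}:
Path 1: K ← L → H ← C
  L is a fork here and L is conditioned on, so the path is blocked at L.
Path 2: K ← L → C
  L is a fork here and L is conditioned on, so the path is blocked at L.
Path 3: K → S → Y ← H ← L → C
  Y is a collider here and neither Y nor any of its descendants is conditioned on, so the collider stays closed — the path is blocked at Y.
Path 4: K → S → Y ← H ← C
  Y is a collider here and neither Y nor any of its descendants is conditioned on, so the collider stays closed — the path is blocked at Y.
Path 5: K → H ← L → C
  H is a collider here and neither H nor any of its descendants is conditioned on, so the collider stays closed — the path is blocked at H.
Path 6: K → H ← C
  H is a collider here and neither H nor any of its descendants is conditioned on, so the collider stays closed — the path is blocked at H.
All paths are blocked; K ⊥ C | {L, X} holds.

Yes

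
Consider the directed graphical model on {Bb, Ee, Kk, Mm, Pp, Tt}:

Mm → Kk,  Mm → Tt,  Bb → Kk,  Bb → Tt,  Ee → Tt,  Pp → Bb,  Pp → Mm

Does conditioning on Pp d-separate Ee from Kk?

Yes

4 paths connect Ee and Kk; each must be blocked for d-separation to hold:
  1. Ee → Tt ← Bb → Kk — Tt:collider[blocks]; Bb:fork[open] ⇒ blocked
  2. Ee → Tt ← Bb ← Pp → Mm → Kk — Tt:collider[blocks]; Bb:chain[open]; Pp:fork[blocks]; Mm:chain[open] ⇒ blocked
  3. Ee → Tt ← Mm → Kk — Tt:collider[blocks]; Mm:fork[open] ⇒ blocked
  4. Ee → Tt ← Mm ← Pp → Bb → Kk — Tt:collider[blocks]; Mm:chain[open]; Pp:fork[blocks]; Bb:chain[open] ⇒ blocked
Every path is blocked, so Ee and Kk are d-separated given {Pp}.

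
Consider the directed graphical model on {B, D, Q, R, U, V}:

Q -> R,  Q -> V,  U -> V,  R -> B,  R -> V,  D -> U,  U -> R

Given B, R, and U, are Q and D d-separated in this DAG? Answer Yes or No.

Yes

4 paths connect Q and D; each must be blocked for d-separation to hold:
  1. Q → V ← U ← D — V:collider[blocks]; U:chain[blocks] ⇒ blocked
  2. Q → V ← R ← U ← D — V:collider[blocks]; R:chain[blocks]; U:chain[blocks] ⇒ blocked
  3. Q → R ← U ← D — R:collider[open]; U:chain[blocks] ⇒ blocked
  4. Q → R → V ← U ← D — R:chain[blocks]; V:collider[blocks]; U:chain[blocks] ⇒ blocked
Every path is blocked, so Q and D are d-separated given {B, R, U}.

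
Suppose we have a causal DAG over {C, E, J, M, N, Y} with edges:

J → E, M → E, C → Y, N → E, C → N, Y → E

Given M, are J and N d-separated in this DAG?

Yes — J and N are d-separated given {M}.

There are 2 undirected paths between J and N; checking each against the conditioning set {M}:
Path 1: J → E ← N
  E is a collider here and neither E nor any of its descendants is conditioned on, so the collider stays closed — the path is blocked at E.
Path 2: J → E ← Y ← C → N
  E is a collider here and neither E nor any of its descendants is conditioned on, so the collider stays closed — the path is blocked at E.
Every path is blocked, so J and N are d-separated given {M}.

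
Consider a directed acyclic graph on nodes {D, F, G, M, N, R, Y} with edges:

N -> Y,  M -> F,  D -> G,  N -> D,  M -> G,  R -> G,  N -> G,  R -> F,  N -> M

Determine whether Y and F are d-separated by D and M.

Yes

Enumerating the 6 paths from Y to F and testing each for blocking by {D, M}:
Path 1: Y ← N → G ← R → F
  G is a collider here and neither G nor any of its descendants is conditioned on, so the collider stays closed — the path is blocked at G.
Path 2: Y ← N → G ← M → F
  G is a collider here and neither G nor any of its descendants is conditioned on, so the collider stays closed — the path is blocked at G.
Path 3: Y ← N → M → G ← R → F
  M is a chain here and M is conditioned on, so the path is blocked at M.
Path 4: Y ← N → M → F
  M is a chain here and M is conditioned on, so the path is blocked at M.
Path 5: Y ← N → D → G ← R → F
  D is a chain here and D is conditioned on, so the path is blocked at D.
Path 6: Y ← N → D → G ← M → F
  D is a chain here and D is conditioned on, so the path is blocked at D.
All paths are blocked; Y ⊥ F | {D, M} holds.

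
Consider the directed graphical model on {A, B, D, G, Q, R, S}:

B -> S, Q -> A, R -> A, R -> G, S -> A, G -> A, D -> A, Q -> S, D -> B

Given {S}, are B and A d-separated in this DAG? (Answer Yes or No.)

No

We examine all 3 paths between B and A:
Path 1: B ← D → A
  D is a fork and D is not conditioned on — no node blocks this path, so it is active.
Path 2: B → S → A
  S is a chain here and S is conditioned on, so the path is blocked at S.
Path 3: B → S ← Q → A
  S is a collider and S is conditioned on, which opens it; Q is a fork and Q is not conditioned on — no node blocks this path, so it is active.
Because an active path exists, B and A are not d-separated.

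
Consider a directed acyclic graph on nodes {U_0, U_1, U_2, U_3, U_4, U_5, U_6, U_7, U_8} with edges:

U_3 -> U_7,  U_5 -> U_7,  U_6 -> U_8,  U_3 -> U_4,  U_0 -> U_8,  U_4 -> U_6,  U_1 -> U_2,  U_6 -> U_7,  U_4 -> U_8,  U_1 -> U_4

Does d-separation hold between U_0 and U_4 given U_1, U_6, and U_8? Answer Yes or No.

3 paths connect U_0 and U_4; each must be blocked for d-separation to hold:
  1. U_0 → U_8 ← U_4 — U_8:collider[open] ⇒ active
  2. U_0 → U_8 ← U_6 ← U_4 — U_8:collider[open]; U_6:chain[blocks] ⇒ blocked
  3. U_0 → U_8 ← U_6 → U_7 ← U_3 → U_4 — U_8:collider[open]; U_6:fork[blocks]; U_7:collider[blocks]; U_3:fork[open] ⇒ blocked
Since the path U_0 → U_8 ← U_4 is active, U_0 and U_4 are not d-separated given {U_1, U_6, U_8}.

No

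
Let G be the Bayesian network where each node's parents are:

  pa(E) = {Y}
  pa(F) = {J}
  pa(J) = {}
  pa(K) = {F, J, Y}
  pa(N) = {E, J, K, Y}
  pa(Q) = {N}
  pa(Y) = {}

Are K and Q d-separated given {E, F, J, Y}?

Enumerating the 5 paths from K to Q and testing each for blocking by {E, F, J, Y}:
  1. K → N → Q — N:chain[open] ⇒ active
  2. K ← Y → E → N → Q — Y:fork[blocks]; E:chain[blocks]; N:chain[open] ⇒ blocked
  3. K ← Y → N → Q — Y:fork[blocks]; N:chain[open] ⇒ blocked
  4. K ← J → N → Q — J:fork[blocks]; N:chain[open] ⇒ blocked
  5. K ← F ← J → N → Q — F:chain[blocks]; J:fork[blocks]; N:chain[open] ⇒ blocked
At least one path is unblocked, so d-separation fails.

No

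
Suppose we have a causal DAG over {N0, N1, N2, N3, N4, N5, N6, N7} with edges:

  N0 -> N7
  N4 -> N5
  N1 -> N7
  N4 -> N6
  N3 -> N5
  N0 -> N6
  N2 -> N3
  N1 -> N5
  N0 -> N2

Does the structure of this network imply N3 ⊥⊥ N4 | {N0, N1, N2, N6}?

Yes — N3 and N4 are d-separated given {N0, N1, N2, N6}.

Enumerating the 4 paths from N3 to N4 and testing each for blocking by {N0, N1, N2, N6}:
Path 1: N3 ← N2 ← N0 → N6 ← N4
  N2 is a chain here and N2 is conditioned on, so the path is blocked at N2.
Path 2: N3 ← N2 ← N0 → N7 ← N1 → N5 ← N4
  N2 is a chain here and N2 is conditioned on, so the path is blocked at N2.
Path 3: N3 → N5 ← N4
  N5 is a collider here and neither N5 nor any of its descendants is conditioned on, so the collider stays closed — the path is blocked at N5.
Path 4: N3 → N5 ← N1 → N7 ← N0 → N6 ← N4
  N5 is a collider here and neither N5 nor any of its descendants is conditioned on, so the collider stays closed — the path is blocked at N5.
All paths are blocked; N3 ⊥ N4 | {N0, N1, N2, N6} holds.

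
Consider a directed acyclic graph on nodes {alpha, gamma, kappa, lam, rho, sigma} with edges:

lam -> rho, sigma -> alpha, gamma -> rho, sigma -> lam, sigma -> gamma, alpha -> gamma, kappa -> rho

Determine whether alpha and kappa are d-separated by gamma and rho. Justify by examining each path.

No

We examine all 4 paths between alpha and kappa:
Path 1: alpha → gamma ← sigma → lam → rho ← kappa
  gamma is a collider and gamma is conditioned on, which opens it; sigma is a fork and sigma is not conditioned on; lam is a chain and lam is not conditioned on; rho is a collider and rho is conditioned on, which opens it — no node blocks this path, so it is active.
Path 2: alpha → gamma → rho ← kappa
  gamma is a chain here and gamma is conditioned on, so the path is blocked at gamma.
Path 3: alpha ← sigma → gamma → rho ← kappa
  gamma is a chain here and gamma is conditioned on, so the path is blocked at gamma.
Path 4: alpha ← sigma → lam → rho ← kappa
  sigma is a fork and sigma is not conditioned on; lam is a chain and lam is not conditioned on; rho is a collider and rho is conditioned on, which opens it — no node blocks this path, so it is active.
Because an active path exists, alpha and kappa are not d-separated.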